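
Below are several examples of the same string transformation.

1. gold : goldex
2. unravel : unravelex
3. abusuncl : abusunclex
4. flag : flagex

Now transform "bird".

birdex

The pattern: append "ex".
Doing the same to "bird": "birdex".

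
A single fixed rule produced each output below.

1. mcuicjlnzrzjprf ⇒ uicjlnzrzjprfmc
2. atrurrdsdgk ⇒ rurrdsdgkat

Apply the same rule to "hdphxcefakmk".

phxcefakmkhd

In each case the input is transformed by: move the first 2 characters to the end (rotate left by 2).
For "hdphxcefakmk" the result is "phxcefakmkhd".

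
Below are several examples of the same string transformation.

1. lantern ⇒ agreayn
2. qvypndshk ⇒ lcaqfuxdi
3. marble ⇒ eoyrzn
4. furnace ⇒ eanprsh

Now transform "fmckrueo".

pxehrbsz

Looking at the pairs, the operation is to move the first 2 characters to the end (rotate left by 2), then shift every letter 13 places forward in the alphabet (wrapping around) — i.e. ROT13.
So "fmckrueo" becomes "pxehrbsz".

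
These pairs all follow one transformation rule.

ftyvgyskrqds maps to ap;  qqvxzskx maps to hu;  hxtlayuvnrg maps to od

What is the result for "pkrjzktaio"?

fl

Rule — shift every letter 3 places backward in the alphabet (wrapping around), then keep only the last 2 characters.
Working it through for "pkrjzktaio": intermediate "mhogwhqxfl", final "fl".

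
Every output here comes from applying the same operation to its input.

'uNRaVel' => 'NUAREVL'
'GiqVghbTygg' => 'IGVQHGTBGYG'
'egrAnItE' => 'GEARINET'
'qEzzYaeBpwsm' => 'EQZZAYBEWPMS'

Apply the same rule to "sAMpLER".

ASPMELR

The pattern: swap each adjacent pair of characters (1↔2, 3↔4, ...), then convert every letter to uppercase.
So "sAMpLER" becomes "ASPMELR".
(Check on "uNRaVel": → "NuaReVl" → "NUAREVL" ✓)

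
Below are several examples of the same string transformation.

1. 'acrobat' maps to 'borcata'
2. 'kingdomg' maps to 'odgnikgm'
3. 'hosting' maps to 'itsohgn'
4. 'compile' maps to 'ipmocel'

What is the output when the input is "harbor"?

Each output is the input with this applied: reverse the string, then move the first 2 characters to the end (rotate left by 2).
On "harbor": the first step gives "robrah", and the second then gives "brahro".
(Check on "kingdomg": → "gmodgnik" → "odgnikgm" ✓)

brahro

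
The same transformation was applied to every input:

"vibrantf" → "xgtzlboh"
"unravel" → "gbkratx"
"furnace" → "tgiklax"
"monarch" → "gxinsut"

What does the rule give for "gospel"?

What's happening: move the first 3 characters to the end (rotate left by 3), then shift every letter 6 places forward in the alphabet (wrapping around).
For "gospel", step one produces "pelgos"; step two turns that into "vkrmuy".
(Check on "vibrantf": → "rantfvib" → "xgtzlboh" ✓)

vkrmuy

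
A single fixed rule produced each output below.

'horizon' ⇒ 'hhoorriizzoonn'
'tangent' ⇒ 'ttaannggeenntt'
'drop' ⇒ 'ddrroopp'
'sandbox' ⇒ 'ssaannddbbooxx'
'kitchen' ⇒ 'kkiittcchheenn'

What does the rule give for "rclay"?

rrccllaayy

In each case the input is transformed by: double every character.
On "rclay" that produces "rrccllaayy".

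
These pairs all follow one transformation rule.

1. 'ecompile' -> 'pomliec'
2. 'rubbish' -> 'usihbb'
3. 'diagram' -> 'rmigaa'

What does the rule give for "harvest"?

Rule — delete the first character, then sort the characters into reverse alphabetical order.
Applying both steps to "harvest": "arvest", then "vtsrea".

vtsrea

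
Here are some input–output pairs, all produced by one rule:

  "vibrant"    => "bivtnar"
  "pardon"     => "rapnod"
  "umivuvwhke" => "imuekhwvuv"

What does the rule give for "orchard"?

crodrah

Rule — move the first 3 characters to the end (rotate left by 3), then reverse the string.
On "orchard": the first step gives "hardorc", and the second then gives "crodrah".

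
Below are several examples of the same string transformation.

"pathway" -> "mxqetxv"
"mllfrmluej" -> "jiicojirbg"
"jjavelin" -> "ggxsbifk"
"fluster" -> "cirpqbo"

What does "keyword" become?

hbvtloa

Looking at the pairs, the operation is to shift every letter 3 places backward in the alphabet (wrapping around).
Applying that to "keyword" gives "hbvtloa".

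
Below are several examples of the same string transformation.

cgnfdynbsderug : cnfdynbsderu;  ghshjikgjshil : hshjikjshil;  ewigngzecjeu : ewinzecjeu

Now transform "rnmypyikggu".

rnmypyiku

The pattern: remove every "g".
For "rnmypyikggu" the result is "rnmypyiku".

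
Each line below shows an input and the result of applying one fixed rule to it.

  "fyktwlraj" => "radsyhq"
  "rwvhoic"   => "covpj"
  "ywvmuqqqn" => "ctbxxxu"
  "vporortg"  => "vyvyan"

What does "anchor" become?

The transformation: delete the first 2 characters, then shift every letter 7 places forward in the alphabet (wrapping around).
Applying both steps to "anchor": "chor", then "jovy".
(Check on "fyktwlraj": → "ktwlraj" → "radsyhq" ✓)

jovy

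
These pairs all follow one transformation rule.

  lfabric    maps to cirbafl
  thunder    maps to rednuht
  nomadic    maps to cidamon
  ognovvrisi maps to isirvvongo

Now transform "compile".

In each case the input is transformed by: reverse the string.
Doing the same to "compile": "elipmoc".

elipmoc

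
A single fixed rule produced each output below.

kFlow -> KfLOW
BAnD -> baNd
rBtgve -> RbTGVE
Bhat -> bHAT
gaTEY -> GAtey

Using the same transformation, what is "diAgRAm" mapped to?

What's happening: flip the case of every letter.
"diAgRAm" → "DIaGraM".

DIaGraM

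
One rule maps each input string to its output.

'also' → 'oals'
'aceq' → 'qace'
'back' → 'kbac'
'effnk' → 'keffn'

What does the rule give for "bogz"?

zbog

What's happening: move the last character to the front.
Applying that to "bogz" gives "zbog".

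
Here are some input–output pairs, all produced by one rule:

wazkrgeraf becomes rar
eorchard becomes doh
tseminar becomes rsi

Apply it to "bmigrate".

emr

Looking at the pairs, the operation is to keep one character in every 3, starting at position 2 (positions 2nd, 5th, 8th, ...), then move the last character to the front.
Applying that to "bmigrate" gives "emr".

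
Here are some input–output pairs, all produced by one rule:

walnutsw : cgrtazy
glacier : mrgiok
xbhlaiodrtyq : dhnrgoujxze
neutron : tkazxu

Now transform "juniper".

The transformation: delete the last character, then shift every letter 6 places forward in the alphabet (wrapping around).
Working it through for "juniper": intermediate "junipe", final "patovk".

patovk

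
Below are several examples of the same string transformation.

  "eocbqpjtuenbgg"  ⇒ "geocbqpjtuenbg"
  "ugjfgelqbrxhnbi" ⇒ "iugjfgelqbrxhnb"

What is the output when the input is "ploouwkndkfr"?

rploouwkndkf

In each case the input is transformed by: move the last character to the front.
Doing the same to "ploouwkndkfr": "rploouwkndkf".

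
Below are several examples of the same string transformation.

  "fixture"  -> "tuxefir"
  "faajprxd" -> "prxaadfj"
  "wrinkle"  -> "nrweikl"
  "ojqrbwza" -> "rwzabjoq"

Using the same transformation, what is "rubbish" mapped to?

The pattern: sort the characters into alphabetical order, then move the last 3 characters to the front (rotate right by 3).
For "rubbish", step one produces "bbhirsu"; step two turns that into "rsubbhi".

rsubbhi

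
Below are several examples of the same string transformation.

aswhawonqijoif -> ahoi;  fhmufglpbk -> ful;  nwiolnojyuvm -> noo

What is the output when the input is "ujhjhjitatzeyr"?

In each case the input is transformed by: delete the last 3 characters, then keep one character in every 3, starting at position 1 (positions 1st, 4th, 7th, ...).
Applying that to "ujhjhjitatzeyr" gives "ujit".

ujit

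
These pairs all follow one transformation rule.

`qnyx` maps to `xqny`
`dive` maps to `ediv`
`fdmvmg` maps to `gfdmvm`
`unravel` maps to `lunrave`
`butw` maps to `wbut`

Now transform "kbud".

Looking at the pairs, the operation is to move the last character to the front.
Applying that to "kbud" gives "dkbu".

dkbu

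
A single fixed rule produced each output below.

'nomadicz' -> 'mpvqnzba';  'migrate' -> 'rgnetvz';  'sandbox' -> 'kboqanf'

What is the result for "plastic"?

The transformation: shift every letter 13 places forward in the alphabet (wrapping around) — i.e. ROT13, then reverse the string.
For "plastic", step one produces "cynfgvp"; step two turns that into "pvgfnyc".

pvgfnyc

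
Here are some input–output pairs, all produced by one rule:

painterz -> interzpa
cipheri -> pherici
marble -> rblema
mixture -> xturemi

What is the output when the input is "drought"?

Rule — move the first 2 characters to the end (rotate left by 2).
So "drought" becomes "oughtdr".

oughtdr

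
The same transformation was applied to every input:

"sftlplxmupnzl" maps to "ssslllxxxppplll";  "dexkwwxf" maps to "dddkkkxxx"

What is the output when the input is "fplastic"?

fffaaaiii

What's happening: keep one character in every 3, starting at position 1 (positions 1st, 4th, 7th, ...), then repeat every character 3 times.
Applying both steps to "fplastic": "fai", then "fffaaaiii".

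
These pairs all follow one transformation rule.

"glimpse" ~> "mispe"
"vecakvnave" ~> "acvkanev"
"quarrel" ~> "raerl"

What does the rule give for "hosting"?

tsnig

The rule is to swap each adjacent pair of characters (1↔2, 3↔4, ...), then delete the first 2 characters.
On "hosting" that produces "tsnig".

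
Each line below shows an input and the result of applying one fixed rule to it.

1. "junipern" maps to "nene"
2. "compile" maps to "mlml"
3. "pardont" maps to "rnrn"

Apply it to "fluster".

The rule is to keep one character in every 3, starting at position 3 (positions 3rd, 6th, 9th, ...), then write the whole string twice.
For "fluster", step one produces "ue"; step two turns that into "ueue".

ueue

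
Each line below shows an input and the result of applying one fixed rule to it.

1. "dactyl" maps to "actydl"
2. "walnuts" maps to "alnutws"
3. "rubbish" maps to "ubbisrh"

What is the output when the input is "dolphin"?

The rule is to swap the first and last characters, then move the first character to the end.
Starting from "dolphin": after the first operation, "nolphid"; after the second, "olphidn".
(Check on "walnuts": → "salnutw" → "alnutws" ✓)

olphidn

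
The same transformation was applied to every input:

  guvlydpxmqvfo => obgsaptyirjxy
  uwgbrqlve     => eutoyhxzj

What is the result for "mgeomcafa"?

Looking at the pairs, the operation is to move the first 3 characters to the end (rotate left by 3), then shift every letter 3 places forward in the alphabet (wrapping around).
"mgeomcafa" → "rpfdidpjh".
(Check on "uwgbrqlve": → "brqlveuwg" → "eutoyhxzj" ✓)

rpfdidpjh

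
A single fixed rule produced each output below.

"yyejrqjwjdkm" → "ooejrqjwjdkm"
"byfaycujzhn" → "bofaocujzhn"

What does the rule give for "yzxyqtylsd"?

Looking at the pairs, the operation is to replace every "y" with "o".
On "yzxyqtylsd" that produces "ozxoqtolsd".

ozxoqtolsd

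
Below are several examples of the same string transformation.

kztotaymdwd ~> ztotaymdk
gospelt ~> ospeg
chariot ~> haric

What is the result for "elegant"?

legae

Each output is the input with this applied: delete the last 2 characters, then move the first character to the end.
Working it through for "elegant": intermediate "elega", final "legae".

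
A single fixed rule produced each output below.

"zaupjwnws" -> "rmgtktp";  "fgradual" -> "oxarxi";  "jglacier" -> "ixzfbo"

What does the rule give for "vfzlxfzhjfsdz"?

What's happening: delete the first 2 characters, then shift every letter 3 places backward in the alphabet (wrapping around).
On "vfzlxfzhjfsdz": the first step gives "zlxfzhjfsdz", and the second then gives "wiucwegcpaw".
(Check on "zaupjwnws": → "upjwnws" → "rmgtktp" ✓)

wiucwegcpaw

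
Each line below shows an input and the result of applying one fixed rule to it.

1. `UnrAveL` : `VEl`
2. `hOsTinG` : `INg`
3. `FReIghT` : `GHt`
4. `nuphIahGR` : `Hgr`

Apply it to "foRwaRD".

What's happening: flip the case of every letter, then keep only the last 3 characters.
For "foRwaRD" the result is "Ard".
(Check on "UnrAveL": → "uNRaVEl" → "VEl" ✓)

Ard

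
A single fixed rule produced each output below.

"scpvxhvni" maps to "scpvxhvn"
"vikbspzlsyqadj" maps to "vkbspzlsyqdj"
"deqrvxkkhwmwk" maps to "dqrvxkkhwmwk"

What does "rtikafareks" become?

The transformation: remove every vowel.
For "rtikafareks" the result is "rtkfrks".

rtkfrks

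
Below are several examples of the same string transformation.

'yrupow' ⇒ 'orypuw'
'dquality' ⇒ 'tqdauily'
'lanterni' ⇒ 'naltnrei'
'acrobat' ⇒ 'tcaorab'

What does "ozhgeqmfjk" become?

jzoghqefmk

In each case the input is transformed by: swap each adjacent pair of characters (1↔2, 3↔4, ...), then move the last character to the front.
Applying both steps to "ozhgeqmfjk": "zoghqefmkj", then "jzoghqefmk".
(Check on "lanterni": → "altnrein" → "naltnrei" ✓)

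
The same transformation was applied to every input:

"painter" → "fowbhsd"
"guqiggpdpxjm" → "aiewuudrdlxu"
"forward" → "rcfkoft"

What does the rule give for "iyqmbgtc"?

The rule is to swap the first and last characters, then shift every letter 12 places backward in the alphabet (wrapping around).
"iyqmbgtc" → "cyqmbgti" → "qmeapuhw".

qmeapuhw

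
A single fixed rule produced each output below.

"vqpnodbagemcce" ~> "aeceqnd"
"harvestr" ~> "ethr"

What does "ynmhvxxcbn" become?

Each output is the input with this applied: swap the front and back halves of the string, then keep every other character starting from the first (positions 1st, 3rd, 5th, ...).
For "ynmhvxxcbn", step one produces "xxcbnynmhv"; step two turns that into "xcnnh".

xcnnh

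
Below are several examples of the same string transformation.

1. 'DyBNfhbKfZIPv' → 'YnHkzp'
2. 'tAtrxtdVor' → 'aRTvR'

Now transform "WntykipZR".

NYIz

Looking at the pairs, the operation is to keep every other character starting from the second (positions 2nd, 4th, 6th, ...), then flip the case of every letter.
Working it through for "WntykipZR": intermediate "nyiZ", final "NYIz".
(Check on "tAtrxtdVor": → "ArtVr" → "aRTvR" ✓)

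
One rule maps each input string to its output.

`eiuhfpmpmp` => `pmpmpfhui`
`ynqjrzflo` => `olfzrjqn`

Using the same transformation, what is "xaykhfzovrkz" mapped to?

Rule — reverse the string, then delete the last character.
Applying that to "xaykhfzovrkz" gives "zkrvozfhkya".

zkrvozfhkya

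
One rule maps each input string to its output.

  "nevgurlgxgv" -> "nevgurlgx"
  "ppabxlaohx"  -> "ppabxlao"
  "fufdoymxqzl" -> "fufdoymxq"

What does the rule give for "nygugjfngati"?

Each output is the input with this applied: delete the last 2 characters.
Applying that to "nygugjfngati" gives "nygugjfnga".

nygugjfnga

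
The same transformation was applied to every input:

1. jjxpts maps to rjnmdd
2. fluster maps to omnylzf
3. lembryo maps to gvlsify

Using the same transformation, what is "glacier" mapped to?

uwcylaf

In each case the input is transformed by: move the first 2 characters to the end (rotate left by 2), then shift every letter 6 places backward in the alphabet (wrapping around).
For "glacier", step one produces "aciergl"; step two turns that into "uwcylaf".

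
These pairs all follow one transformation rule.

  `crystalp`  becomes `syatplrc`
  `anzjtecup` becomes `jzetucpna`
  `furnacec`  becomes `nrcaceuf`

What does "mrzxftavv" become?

The transformation: swap each adjacent pair of characters (1↔2, 3↔4, ...), then move the first 2 characters to the end (rotate left by 2).
So "mrzxftavv" becomes "xztfvavrm".
(Check on "anzjtecup": → "najzetucp" → "jzetucpna" ✓)

xztfvavrm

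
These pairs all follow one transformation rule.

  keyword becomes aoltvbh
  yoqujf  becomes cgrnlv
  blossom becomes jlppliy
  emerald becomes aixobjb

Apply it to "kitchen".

Looking at the pairs, the operation is to shift every letter 3 places backward in the alphabet (wrapping around), then reverse the string.
Applying both steps to "kitchen": "hfqzebk", then "kbezqfh".

kbezqfh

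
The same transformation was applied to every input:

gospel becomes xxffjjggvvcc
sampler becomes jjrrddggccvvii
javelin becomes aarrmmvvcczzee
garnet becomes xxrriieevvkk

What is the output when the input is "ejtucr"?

vvaakkllttii

Looking at the pairs, the operation is to shift every letter 9 places backward in the alphabet (wrapping around), then double every character.
So "ejtucr" becomes "vvaakkllttii".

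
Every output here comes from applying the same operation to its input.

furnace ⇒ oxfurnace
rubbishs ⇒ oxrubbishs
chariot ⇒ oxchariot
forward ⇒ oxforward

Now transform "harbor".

Rule — prepend "ox".
Applying that to "harbor" gives "oxharbor".

oxharbor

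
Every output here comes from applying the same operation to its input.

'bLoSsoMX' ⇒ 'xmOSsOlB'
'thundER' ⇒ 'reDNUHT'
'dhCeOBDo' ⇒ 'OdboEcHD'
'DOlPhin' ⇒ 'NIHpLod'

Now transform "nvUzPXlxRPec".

CEprXLxpZuVN

Each output is the input with this applied: flip the case of every letter, then reverse the string.
For "nvUzPXlxRPec" the result is "CEprXLxpZuVN".
(Check on "DOlPhin": → "doLpHIN" → "NIHpLod" ✓)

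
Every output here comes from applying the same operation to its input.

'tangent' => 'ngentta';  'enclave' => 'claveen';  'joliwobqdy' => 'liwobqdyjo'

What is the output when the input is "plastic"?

Looking at the pairs, the operation is to move the first 2 characters to the end (rotate left by 2).
Doing the same to "plastic": "asticpl".

asticpl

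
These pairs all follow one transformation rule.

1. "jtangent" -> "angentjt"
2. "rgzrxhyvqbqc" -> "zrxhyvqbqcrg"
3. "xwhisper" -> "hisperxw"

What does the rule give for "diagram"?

agramdi

Looking at the pairs, the operation is to move the first 2 characters to the end (rotate left by 2).
Doing the same to "diagram": "agramdi".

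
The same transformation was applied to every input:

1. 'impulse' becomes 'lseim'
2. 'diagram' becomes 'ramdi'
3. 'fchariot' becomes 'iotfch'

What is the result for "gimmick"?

ickgi

Rule — move the last 3 characters to the front (rotate right by 3), then delete the last 2 characters.
For "gimmick", step one produces "ickgimm"; step two turns that into "ickgi".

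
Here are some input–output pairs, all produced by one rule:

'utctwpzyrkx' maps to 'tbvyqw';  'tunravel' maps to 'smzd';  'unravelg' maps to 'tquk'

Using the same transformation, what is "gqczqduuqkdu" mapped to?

The pattern: shift every letter 1 place backward in the alphabet (wrapping around), then keep every other character starting from the first (positions 1st, 3rd, 5th, ...).
Starting from "gqczqduuqkdu": after the first operation, "fpbypcttpjct"; after the second, "fbptpc".

fbptpc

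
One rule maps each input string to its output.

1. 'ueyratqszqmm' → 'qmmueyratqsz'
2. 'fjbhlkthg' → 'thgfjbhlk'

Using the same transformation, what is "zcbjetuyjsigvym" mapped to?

vymzcbjetuyjsig

Each output is the input with this applied: move the last 3 characters to the front (rotate right by 3).
Applying that to "zcbjetuyjsigvym" gives "vymzcbjetuyjsig".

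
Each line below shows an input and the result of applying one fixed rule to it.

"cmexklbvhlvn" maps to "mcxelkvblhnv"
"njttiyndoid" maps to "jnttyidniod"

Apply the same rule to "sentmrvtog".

estnrmtvgo

Each output is the input with this applied: swap each adjacent pair of characters (1↔2, 3↔4, ...).
"sentmrvtog" → "estnrmtvgo".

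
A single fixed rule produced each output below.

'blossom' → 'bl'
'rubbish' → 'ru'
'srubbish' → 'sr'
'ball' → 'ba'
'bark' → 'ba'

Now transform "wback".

What's happening: keep only the first 2 characters.
So "wback" becomes "wb".

wb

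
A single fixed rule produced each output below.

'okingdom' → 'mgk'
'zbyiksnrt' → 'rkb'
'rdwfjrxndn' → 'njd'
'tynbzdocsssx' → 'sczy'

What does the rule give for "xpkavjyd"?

Rule — keep one character in every 3, starting at position 2 (positions 2nd, 5th, 8th, ...), then reverse the string.
Applying both steps to "xpkavjyd": "pvd", then "dvp".

dvp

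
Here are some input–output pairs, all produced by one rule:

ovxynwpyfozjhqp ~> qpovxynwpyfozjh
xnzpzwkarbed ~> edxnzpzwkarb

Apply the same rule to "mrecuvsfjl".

The rule is to move the last 2 characters to the front (rotate right by 2).
Applying that to "mrecuvsfjl" gives "jlmrecuvsf".

jlmrecuvsf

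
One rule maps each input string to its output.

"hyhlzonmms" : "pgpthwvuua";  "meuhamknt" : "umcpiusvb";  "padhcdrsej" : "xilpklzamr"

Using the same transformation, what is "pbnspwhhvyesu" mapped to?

The pattern: shift every letter 8 places forward in the alphabet (wrapping around).
"pbnspwhhvyesu" → "xjvaxeppdgmac".

xjvaxeppdgmac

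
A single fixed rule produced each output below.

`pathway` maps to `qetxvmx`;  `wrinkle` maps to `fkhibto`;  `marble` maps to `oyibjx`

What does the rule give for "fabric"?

yofzcx

What's happening: shift every letter 3 places backward in the alphabet (wrapping around), then move the first 2 characters to the end (rotate left by 2).
Doing the same to "fabric": "yofzcx".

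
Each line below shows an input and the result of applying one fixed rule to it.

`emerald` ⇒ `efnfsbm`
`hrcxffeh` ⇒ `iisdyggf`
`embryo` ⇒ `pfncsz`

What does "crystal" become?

The pattern: move the last character to the front, then shift every letter 1 place forward in the alphabet (wrapping around).
On "crystal": the first step gives "lcrysta", and the second then gives "mdsztub".

mdsztub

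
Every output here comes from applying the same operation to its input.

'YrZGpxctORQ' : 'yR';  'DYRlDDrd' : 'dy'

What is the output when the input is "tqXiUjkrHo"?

TQ

In each case the input is transformed by: flip the case of every letter, then keep only the first 2 characters.
Applying both steps to "tqXiUjkrHo": "TQxIuJKRhO", then "TQ".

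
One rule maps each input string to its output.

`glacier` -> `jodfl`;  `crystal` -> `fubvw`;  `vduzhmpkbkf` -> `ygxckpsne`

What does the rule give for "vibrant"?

In each case the input is transformed by: delete the last 2 characters, then shift every letter 3 places forward in the alphabet (wrapping around).
For "vibrant" the result is "yleud".

yleud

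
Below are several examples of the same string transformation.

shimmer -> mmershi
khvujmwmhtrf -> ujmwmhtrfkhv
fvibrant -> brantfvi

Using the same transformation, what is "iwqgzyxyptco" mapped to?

gzyxyptcoiwq

What's happening: move the first 3 characters to the end (rotate left by 3).
On "iwqgzyxyptco" that produces "gzyxyptcoiwq".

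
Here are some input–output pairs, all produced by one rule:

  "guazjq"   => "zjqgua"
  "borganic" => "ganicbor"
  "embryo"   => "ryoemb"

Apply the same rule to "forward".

wardfor

In each case the input is transformed by: move the first 3 characters to the end (rotate left by 3).
For "forward" the result is "wardfor".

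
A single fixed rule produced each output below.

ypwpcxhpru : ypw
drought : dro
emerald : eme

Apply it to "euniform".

The transformation: keep only the first 3 characters.
So "euniform" becomes "eun".

eun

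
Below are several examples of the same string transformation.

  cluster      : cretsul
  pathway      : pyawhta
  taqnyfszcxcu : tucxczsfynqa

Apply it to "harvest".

htsevra

The pattern: reverse the string, then move the last character to the front.
Applying both steps to "harvest": "tsevrah", then "htsevra".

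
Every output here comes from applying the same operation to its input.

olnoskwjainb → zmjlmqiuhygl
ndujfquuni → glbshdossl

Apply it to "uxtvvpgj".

Rule — move the last character to the front, then shift every letter 2 places backward in the alphabet (wrapping around).
"uxtvvpgj" → "juxtvvpg" → "hsvrttne".

hsvrttne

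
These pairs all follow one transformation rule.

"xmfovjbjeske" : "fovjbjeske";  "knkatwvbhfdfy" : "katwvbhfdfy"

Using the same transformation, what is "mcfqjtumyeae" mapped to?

Rule — delete the first 2 characters.
For "mcfqjtumyeae" the result is "fqjtumyeae".

fqjtumyeae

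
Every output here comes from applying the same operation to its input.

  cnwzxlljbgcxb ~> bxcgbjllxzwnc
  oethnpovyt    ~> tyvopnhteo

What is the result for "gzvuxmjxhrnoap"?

The pattern: reverse the string.
Doing the same to "gzvuxmjxhrnoap": "paonrhxjmxuvzg".

paonrhxjmxuvzg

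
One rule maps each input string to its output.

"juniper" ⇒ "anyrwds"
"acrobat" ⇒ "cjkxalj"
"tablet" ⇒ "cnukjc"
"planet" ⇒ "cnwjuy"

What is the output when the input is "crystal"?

The pattern: shift every letter 9 places forward in the alphabet (wrapping around), then reverse the string.
Applying both steps to "crystal": "lahbcju", then "ujcbhal".

ujcbhal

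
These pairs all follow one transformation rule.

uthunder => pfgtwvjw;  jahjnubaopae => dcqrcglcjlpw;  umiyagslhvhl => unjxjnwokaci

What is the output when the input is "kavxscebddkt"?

What's happening: shift every letter 2 places forward in the alphabet (wrapping around), then swap the front and back halves of the string.
Starting from "kavxscebddkt": after the first operation, "mcxzuegdffmv"; after the second, "gdffmvmcxzue".

gdffmvmcxzue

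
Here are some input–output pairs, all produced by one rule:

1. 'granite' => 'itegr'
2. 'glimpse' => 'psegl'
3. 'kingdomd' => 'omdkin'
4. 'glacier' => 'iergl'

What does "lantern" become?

ernla

Rule — move the last 3 characters to the front (rotate right by 3), then delete the last 2 characters.
Working it through for "lantern": intermediate "ernlant", final "ernla".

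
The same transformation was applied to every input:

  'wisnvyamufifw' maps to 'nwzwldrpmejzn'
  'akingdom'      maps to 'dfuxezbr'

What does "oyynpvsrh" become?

yijmgeppf

Rule — reverse the string, then shift every letter 9 places backward in the alphabet (wrapping around).
Working it through for "oyynpvsrh": intermediate "hrsvpnyyo", final "yijmgeppf".
(Check on "wisnvyamufifw": → "wfifumayvnsiw" → "nwzwldrpmejzn" ✓)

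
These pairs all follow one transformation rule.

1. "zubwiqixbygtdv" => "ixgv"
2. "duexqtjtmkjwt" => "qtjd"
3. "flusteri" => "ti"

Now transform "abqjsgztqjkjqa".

What's happening: move the first 2 characters to the end (rotate left by 2), then keep one character in every 3, starting at position 3 (positions 3rd, 6th, 9th, ...).
Working it through for "abqjsgztqjkjqa": intermediate "qjsgztqjkjqaab", final "stka".

stka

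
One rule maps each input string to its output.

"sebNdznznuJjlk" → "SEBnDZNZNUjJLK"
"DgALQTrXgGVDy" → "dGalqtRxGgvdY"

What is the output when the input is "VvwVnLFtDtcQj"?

The pattern: flip the case of every letter.
On "VvwVnLFtDtcQj" that produces "vVWvNlfTdTCqJ".

vVWvNlfTdTCqJ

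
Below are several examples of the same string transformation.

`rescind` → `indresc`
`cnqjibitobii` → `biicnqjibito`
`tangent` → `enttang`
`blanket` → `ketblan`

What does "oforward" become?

ardoforw

The rule is to move the last 3 characters to the front (rotate right by 3).
"oforward" → "ardoforw".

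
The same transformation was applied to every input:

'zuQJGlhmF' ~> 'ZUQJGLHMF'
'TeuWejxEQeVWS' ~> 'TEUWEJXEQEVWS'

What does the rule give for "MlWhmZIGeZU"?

MLWHMZIGEZU

The transformation: convert every letter to uppercase.
"MlWhmZIGeZU" → "MLWHMZIGEZU".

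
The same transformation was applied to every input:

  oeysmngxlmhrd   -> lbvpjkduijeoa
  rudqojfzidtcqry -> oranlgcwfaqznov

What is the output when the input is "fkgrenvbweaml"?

chdobksytbxji

Rule — shift every letter 3 places backward in the alphabet (wrapping around).
Doing the same to "fkgrenvbweaml": "chdobksytbxji".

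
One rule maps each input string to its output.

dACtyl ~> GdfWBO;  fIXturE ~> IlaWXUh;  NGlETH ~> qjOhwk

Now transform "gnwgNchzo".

The pattern: shift every letter 3 places forward in the alphabet (wrapping around), then flip the case of every letter.
"gnwgNchzo" → "jqzjQfkcr" → "JQZJqFKCR".

JQZJqFKCR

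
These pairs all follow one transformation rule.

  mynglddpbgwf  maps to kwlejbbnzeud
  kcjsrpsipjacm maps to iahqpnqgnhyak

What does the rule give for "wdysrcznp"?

What's happening: shift every letter 2 places backward in the alphabet (wrapping around).
"wdysrcznp" → "ubwqpaxln".

ubwqpaxln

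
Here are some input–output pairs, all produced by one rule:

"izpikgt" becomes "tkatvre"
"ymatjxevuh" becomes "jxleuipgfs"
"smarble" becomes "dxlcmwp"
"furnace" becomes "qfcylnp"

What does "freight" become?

qcptrse

The rule is to shift every letter 11 places forward in the alphabet (wrapping around).
Doing the same to "freight": "qcptrse".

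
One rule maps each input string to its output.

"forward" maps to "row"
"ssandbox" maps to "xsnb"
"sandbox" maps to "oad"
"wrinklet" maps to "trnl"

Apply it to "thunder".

ehn

Looking at the pairs, the operation is to keep every other character starting from the second (positions 2nd, 4th, 6th, ...), then move the last character to the front.
Doing the same to "thunder": "ehn".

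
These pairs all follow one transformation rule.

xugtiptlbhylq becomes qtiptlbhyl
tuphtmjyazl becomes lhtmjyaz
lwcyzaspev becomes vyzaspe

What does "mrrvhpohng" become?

Rule — delete the first 3 characters, then move the last character to the front.
Starting from "mrrvhpohng": after the first operation, "vhpohng"; after the second, "gvhpohn".

gvhpohn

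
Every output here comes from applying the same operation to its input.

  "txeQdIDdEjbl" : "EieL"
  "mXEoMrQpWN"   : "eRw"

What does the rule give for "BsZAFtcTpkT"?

zTP

The rule is to keep one character in every 3, starting at position 3 (positions 3rd, 6th, 9th, ...), then flip the case of every letter.
Applying that to "BsZAFtcTpkT" gives "zTP".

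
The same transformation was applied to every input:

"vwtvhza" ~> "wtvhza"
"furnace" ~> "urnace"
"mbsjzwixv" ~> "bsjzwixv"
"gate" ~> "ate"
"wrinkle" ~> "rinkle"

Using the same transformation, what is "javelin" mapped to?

What's happening: delete the first character.
For "javelin" the result is "avelin".

avelin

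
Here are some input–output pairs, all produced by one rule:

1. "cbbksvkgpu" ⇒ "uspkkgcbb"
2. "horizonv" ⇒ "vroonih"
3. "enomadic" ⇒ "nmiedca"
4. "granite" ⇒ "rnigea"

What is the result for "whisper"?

srpihe

What's happening: sort the characters into reverse alphabetical order, then delete the first character.
Starting from "whisper": after the first operation, "wsrpihe"; after the second, "srpihe".
(Check on "horizonv": → "zvroonih" → "vroonih" ✓)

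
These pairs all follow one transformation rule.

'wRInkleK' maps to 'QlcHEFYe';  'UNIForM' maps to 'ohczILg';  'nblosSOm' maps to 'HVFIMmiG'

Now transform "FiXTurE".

zCrnOLy

Each output is the input with this applied: flip the case of every letter, then shift every letter 6 places backward in the alphabet (wrapping around).
"FiXTurE" → "fIxtURe" → "zCrnOLy".
(Check on "nblosSOm": → "NBLOSsoM" → "HVFIMmiG" ✓)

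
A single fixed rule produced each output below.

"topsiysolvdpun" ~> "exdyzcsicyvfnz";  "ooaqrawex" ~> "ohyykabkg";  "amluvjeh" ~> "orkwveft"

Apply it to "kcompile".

voumywzs

The rule is to shift every letter 10 places forward in the alphabet (wrapping around), then move the last 2 characters to the front (rotate right by 2).
Working it through for "kcompile": intermediate "umywzsvo", final "voumywzs".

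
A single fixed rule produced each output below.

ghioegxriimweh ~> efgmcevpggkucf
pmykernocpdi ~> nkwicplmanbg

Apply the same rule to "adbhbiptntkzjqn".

The rule is to shift every letter 2 places backward in the alphabet (wrapping around).
For "adbhbiptntkzjqn" the result is "ybzfzgnrlrixhol".

ybzfzgnrlrixhol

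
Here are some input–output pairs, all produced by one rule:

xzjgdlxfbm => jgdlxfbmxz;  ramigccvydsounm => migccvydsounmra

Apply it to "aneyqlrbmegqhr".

eyqlrbmegqhran

Looking at the pairs, the operation is to move the first 2 characters to the end (rotate left by 2).
Applying that to "aneyqlrbmegqhr" gives "eyqlrbmegqhran".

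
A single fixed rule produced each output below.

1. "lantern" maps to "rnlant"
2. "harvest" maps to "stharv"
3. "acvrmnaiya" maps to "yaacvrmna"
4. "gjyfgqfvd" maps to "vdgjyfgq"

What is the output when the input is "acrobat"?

atacro

Rule — move the last 3 characters to the front (rotate right by 3), then delete the first character.
Working it through for "acrobat": intermediate "batacro", final "atacro".
(Check on "lantern": → "ernlant" → "rnlant" ✓)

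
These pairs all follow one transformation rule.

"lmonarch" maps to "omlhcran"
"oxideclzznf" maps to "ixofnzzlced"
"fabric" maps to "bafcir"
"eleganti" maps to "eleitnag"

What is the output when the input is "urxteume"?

The transformation: move the first 3 characters to the end (rotate left by 3), then reverse the string.
On "urxteume": the first step gives "teumeurx", and the second then gives "xruemuet".
(Check on "fabric": → "ricfab" → "bafcir" ✓)

xruemuet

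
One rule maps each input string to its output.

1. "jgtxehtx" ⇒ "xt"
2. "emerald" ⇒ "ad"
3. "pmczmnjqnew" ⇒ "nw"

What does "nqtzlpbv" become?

vb

Each output is the input with this applied: swap each adjacent pair of characters (1↔2, 3↔4, ...), then keep only the last 2 characters.
Starting from "nqtzlpbv": after the first operation, "qnztplvb"; after the second, "vb".
(Check on "pmczmnjqnew": → "mpzcnmqjenw" → "nw" ✓)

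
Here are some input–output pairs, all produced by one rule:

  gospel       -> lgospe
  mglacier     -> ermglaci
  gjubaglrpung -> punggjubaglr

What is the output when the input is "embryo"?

oembry

In each case the input is transformed by: swap the front and back halves of the string, then move the first 2 characters to the end (rotate left by 2).
On "embryo": the first step gives "ryoemb", and the second then gives "oembry".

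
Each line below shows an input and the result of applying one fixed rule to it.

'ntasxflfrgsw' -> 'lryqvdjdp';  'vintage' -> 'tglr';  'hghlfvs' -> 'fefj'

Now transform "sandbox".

The transformation: shift every letter 2 places backward in the alphabet (wrapping around), then delete the last 3 characters.
For "sandbox" the result is "qylb".

qylb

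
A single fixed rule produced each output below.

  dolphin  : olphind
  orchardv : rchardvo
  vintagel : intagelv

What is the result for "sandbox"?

In each case the input is transformed by: move the first character to the end.
For "sandbox" the result is "andboxs".

andboxs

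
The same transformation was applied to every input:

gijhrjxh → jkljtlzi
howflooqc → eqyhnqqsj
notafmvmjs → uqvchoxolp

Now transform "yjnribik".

Rule — shift every letter 2 places forward in the alphabet (wrapping around), then swap the first and last characters.
Starting from "yjnribik": after the first operation, "alptkdkm"; after the second, "mlptkdka".

mlptkdka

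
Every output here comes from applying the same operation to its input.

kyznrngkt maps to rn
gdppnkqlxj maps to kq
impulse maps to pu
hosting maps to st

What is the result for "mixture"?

Looking at the pairs, the operation is to delete the last 3 characters, then keep only the last 2 characters.
For "mixture" the result is "xt".
(Check on "kyznrngkt": → "kyznrn" → "rn" ✓)

xt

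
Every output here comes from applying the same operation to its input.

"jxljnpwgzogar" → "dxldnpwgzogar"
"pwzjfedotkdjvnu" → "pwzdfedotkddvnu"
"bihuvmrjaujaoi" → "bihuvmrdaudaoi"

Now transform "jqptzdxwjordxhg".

dqptzdxwdordxhg

The rule is to replace every "j" with "d".
"jqptzdxwjordxhg" → "dqptzdxwdordxhg".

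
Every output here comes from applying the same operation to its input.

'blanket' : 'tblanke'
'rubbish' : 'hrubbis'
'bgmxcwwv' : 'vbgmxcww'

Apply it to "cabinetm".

mcabinet

The rule is to move the last character to the front.
For "cabinetm" the result is "mcabinet".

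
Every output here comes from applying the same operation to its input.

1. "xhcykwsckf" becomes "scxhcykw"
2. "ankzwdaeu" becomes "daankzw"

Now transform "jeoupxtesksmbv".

What's happening: delete the last 2 characters, then move the last 2 characters to the front (rotate right by 2).
Applying that to "jeoupxtesksmbv" gives "smjeoupxtesk".

smjeoupxtesk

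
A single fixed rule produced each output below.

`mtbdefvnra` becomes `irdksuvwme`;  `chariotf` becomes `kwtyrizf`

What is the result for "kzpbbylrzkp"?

The rule is to shift every letter 9 places backward in the alphabet (wrapping around), then move the last 2 characters to the front (rotate right by 2).
So "kzpbbylrzkp" becomes "bgbqgsspciq".

bgbqgsspciq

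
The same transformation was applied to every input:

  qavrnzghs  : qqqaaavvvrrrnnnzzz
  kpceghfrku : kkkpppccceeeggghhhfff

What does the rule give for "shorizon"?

ssshhhooorrriii

What's happening: delete the last 3 characters, then repeat every character 3 times.
So "shorizon" becomes "ssshhhooorrriii".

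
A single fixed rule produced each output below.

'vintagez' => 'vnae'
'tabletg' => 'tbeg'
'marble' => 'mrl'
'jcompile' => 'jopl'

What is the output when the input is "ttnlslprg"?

tnspg

The pattern: keep every other character starting from the first (positions 1st, 3rd, 5th, ...).
So "ttnlslprg" becomes "tnspg".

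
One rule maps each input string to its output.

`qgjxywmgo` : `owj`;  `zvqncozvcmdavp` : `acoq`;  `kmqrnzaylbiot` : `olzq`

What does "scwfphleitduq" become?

In each case the input is transformed by: keep one character in every 3, starting at position 3 (positions 3rd, 6th, 9th, ...), then reverse the string.
So "scwfphleitduq" becomes "uihw".

uihw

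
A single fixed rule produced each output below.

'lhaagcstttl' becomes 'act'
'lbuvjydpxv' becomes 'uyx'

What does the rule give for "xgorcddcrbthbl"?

What's happening: keep one character in every 3, starting at position 3 (positions 3rd, 6th, 9th, ...).
Doing the same to "xgorcddcrbthbl": "odrh".

odrh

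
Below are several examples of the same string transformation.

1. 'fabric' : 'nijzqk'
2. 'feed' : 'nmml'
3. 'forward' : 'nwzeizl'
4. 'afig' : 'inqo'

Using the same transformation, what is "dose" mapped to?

lwam

Rule — shift every letter 8 places forward in the alphabet (wrapping around).
Doing the same to "dose": "lwam".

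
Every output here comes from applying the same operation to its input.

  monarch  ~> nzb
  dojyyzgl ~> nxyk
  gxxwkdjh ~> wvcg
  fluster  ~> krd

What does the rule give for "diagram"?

Looking at the pairs, the operation is to shift every letter 1 place backward in the alphabet (wrapping around), then keep every other character starting from the second (positions 2nd, 4th, 6th, ...).
"diagram" → "hfz".

hfz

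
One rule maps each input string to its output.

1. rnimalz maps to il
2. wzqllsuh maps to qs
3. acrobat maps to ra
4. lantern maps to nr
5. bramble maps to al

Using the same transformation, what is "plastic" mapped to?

ai

Rule — keep one character in every 3, starting at position 3 (positions 3rd, 6th, 9th, ...).
"plastic" → "ai".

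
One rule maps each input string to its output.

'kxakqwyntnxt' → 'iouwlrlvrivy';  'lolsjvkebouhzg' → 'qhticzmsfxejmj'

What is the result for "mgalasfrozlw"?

jyqdpmxjukey

The rule is to move the first 3 characters to the end (rotate left by 3), then shift every letter 2 places backward in the alphabet (wrapping around).
Starting from "mgalasfrozlw": after the first operation, "lasfrozlwmga"; after the second, "jyqdpmxjukey".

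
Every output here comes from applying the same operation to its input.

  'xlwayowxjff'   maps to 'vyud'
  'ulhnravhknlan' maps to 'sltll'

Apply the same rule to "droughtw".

bsr

The rule is to keep one character in every 3, starting at position 1 (positions 1st, 4th, 7th, ...), then shift every letter 2 places backward in the alphabet (wrapping around).
"droughtw" → "dut" → "bsr".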